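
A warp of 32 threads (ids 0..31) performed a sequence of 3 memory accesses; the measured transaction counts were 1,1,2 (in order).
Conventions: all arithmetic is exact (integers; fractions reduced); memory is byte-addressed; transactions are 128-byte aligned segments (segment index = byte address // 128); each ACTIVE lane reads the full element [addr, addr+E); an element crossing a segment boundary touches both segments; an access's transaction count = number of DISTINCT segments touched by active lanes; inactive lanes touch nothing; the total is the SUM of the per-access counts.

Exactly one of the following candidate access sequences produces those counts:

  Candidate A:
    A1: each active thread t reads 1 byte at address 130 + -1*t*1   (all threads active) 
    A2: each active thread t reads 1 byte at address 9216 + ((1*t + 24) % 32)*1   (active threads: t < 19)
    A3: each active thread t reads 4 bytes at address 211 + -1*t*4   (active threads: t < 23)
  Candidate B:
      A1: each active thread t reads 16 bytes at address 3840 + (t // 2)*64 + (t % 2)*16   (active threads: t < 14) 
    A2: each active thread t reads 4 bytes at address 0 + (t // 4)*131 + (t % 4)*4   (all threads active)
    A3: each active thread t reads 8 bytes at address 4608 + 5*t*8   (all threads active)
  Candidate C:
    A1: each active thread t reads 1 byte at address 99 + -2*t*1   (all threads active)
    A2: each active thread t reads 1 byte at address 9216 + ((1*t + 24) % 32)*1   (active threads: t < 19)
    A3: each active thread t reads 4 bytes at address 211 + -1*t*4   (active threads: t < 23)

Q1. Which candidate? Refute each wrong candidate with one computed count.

A: A1 gives 2 transactions, not 1
B: A1 gives 4 transactions, not 1
C: all counts match (1,1,2)

Answer: C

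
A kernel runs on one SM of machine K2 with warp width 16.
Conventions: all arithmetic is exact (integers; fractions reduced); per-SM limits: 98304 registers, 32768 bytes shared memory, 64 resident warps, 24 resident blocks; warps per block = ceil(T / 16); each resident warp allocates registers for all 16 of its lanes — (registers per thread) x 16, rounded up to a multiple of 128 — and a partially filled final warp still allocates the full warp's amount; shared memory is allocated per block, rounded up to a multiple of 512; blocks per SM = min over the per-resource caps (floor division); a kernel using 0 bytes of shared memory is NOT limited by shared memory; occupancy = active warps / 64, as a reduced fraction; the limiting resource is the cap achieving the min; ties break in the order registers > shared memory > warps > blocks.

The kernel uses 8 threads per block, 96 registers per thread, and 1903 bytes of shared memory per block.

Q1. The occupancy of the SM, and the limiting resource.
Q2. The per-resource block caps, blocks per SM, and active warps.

Answer: occupancy 1/4, limited by shared memory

registers: 64 blocks
shared memory: 16 blocks
warps: 64 blocks
blocks: 24 blocks

Answer: 16 blocks, 16 active warps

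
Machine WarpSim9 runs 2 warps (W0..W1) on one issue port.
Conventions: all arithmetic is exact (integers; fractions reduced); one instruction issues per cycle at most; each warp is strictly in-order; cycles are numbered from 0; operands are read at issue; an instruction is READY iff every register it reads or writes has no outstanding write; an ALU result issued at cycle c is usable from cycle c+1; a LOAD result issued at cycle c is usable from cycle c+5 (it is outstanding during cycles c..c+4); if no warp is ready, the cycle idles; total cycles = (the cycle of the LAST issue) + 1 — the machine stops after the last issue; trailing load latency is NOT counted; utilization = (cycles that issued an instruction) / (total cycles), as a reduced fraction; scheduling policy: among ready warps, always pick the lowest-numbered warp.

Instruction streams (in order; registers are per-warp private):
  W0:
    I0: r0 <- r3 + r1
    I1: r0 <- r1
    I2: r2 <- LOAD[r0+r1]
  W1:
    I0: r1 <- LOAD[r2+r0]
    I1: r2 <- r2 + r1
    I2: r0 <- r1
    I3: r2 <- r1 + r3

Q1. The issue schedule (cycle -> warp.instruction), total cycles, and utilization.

cycle 0: W0.I0
cycle 1: W0.I1
cycle 2: W0.I2
cycle 3: W1.I0
cycle 4: idle
cycle 5: idle
cycle 6: idle
cycle 7: idle
cycle 8: W1.I1
cycle 9: W1.I2
cycle 10: W1.I3

Answer: 11 cycles, utilization 7/11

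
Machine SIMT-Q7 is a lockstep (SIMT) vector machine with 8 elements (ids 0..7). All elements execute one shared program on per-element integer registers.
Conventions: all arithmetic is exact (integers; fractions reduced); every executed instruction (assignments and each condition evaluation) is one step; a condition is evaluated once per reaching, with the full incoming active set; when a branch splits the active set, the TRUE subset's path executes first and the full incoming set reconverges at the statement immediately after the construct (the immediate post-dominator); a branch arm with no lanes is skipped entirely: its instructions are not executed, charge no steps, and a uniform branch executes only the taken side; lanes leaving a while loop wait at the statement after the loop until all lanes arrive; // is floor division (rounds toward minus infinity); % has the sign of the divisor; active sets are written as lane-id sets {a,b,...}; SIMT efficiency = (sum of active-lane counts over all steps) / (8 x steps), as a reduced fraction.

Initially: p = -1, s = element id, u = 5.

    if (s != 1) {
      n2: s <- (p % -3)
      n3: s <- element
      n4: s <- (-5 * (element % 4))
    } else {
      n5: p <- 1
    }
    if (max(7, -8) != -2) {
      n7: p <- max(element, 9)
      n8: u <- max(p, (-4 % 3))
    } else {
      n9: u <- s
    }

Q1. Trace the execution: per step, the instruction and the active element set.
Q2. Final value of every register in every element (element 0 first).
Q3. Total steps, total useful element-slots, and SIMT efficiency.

step 0: eval (s != 1)                {0,1,2,3,4,5,6,7}
step 1: s <- (p % -3)                {0,2,3,4,5,6,7}
step 2: s <- element                 {0,2,3,4,5,6,7}
step 3: s <- (-5 * (element % 4))    {0,2,3,4,5,6,7}
step 4: p <- 1                       {1}
step 5: eval (max(7, -8) != -2)      {0,1,2,3,4,5,6,7}
step 6: p <- max(element, 9)         {0,1,2,3,4,5,6,7}
step 7: u <- max(p, (-4 % 3))        {0,1,2,3,4,5,6,7}

Answer: 8 steps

p: 9,9,9,9,9,9,9,9
s: 0,1,-10,-15,0,-5,-10,-15
u: 9,9,9,9,9,9,9,9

steps = 8; useful = 54; efficiency = 54/64 = 27/32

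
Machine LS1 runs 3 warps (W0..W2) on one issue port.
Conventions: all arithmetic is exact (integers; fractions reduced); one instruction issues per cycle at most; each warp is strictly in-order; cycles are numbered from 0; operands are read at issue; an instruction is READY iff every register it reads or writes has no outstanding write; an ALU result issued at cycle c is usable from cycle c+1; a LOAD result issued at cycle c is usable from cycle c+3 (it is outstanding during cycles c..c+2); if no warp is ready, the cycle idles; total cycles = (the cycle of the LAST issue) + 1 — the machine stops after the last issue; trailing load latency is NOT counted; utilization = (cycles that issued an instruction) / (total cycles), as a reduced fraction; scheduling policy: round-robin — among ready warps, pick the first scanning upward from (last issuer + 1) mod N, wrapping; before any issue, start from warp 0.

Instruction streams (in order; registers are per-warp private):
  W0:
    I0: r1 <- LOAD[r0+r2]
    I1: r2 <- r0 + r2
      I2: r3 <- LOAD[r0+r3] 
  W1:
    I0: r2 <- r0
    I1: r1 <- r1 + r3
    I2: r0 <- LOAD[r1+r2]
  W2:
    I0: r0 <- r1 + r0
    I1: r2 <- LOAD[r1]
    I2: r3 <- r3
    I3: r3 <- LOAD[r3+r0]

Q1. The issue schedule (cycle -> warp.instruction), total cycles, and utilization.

cycle 0: W0.I0
cycle 1: W1.I0
cycle 2: W2.I0
cycle 3: W0.I1
cycle 4: W1.I1
cycle 5: W2.I1
cycle 6: W0.I2
cycle 7: W1.I2
cycle 8: W2.I2
cycle 9: W2.I3

Answer: 10 cycles, utilization 1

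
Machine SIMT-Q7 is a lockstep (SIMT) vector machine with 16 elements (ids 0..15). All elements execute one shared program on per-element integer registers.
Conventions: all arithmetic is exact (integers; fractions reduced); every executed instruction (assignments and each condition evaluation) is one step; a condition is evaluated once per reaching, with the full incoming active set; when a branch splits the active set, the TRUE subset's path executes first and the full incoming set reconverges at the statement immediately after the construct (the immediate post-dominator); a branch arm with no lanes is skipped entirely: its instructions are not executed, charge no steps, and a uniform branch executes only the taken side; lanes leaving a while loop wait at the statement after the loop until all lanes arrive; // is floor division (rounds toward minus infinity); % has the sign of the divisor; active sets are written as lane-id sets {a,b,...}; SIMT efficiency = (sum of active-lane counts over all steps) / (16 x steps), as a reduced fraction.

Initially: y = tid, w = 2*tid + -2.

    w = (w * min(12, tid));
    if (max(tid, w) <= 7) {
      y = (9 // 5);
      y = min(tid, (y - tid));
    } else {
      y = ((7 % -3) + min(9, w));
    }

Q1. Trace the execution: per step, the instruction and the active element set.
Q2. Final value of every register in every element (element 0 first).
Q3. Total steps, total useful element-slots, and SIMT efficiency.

step 0: w <- (w * min(12, tid))      {0,1,2,3,4,5,6,7,8,9,10,11,12,13,14,15}
step 1: eval (max(tid, w) <= 7)      {0,1,2,3,4,5,6,7,8,9,10,11,12,13,14,15}
step 2: y <- (9 // 5)                {0,1,2}
step 3: y <- min(tid, (y - tid))     {0,1,2}
step 4: y <- ((7 % -3) + min(9, w))  {3,4,5,6,7,8,9,10,11,12,13,14,15}

Answer: 5 steps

y: 0,0,-1,7,7,7,7,7,7,7,7,7,7,7,7,7
w: 0,0,4,12,24,40,60,84,112,144,180,220,264,288,312,336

steps = 5; useful = 51; efficiency = 51/80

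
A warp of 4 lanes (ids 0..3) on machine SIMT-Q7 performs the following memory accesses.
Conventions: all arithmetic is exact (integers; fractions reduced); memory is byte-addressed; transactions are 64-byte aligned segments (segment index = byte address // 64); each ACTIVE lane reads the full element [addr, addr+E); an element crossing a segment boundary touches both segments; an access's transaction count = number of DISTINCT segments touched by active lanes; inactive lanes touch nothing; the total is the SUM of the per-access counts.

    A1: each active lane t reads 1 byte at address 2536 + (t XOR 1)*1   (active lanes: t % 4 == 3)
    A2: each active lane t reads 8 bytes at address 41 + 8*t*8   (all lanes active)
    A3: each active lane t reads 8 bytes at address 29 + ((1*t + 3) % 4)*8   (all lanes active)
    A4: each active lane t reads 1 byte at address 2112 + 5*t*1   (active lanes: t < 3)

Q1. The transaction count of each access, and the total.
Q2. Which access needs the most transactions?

A1: 1 transaction
A2: 4 transactions
A3: 1 transaction
A4: 1 transaction

Answer: 1,4,1,1; total 7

Answer: A2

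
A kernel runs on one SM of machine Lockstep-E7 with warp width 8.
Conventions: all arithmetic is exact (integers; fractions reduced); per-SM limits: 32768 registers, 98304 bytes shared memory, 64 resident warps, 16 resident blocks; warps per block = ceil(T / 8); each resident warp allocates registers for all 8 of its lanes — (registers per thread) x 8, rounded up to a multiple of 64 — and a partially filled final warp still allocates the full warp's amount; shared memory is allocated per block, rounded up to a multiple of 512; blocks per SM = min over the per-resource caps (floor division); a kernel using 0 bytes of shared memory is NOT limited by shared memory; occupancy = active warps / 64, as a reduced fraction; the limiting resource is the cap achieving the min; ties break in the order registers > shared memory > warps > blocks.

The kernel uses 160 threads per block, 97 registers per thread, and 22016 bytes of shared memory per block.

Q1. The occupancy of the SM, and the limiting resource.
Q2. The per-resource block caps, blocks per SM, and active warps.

Answer: occupancy 5/16, limited by registers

registers: 1 block
shared memory: 4 blocks
warps: 3 blocks
blocks: 16 blocks

Answer: 1 block, 20 active warps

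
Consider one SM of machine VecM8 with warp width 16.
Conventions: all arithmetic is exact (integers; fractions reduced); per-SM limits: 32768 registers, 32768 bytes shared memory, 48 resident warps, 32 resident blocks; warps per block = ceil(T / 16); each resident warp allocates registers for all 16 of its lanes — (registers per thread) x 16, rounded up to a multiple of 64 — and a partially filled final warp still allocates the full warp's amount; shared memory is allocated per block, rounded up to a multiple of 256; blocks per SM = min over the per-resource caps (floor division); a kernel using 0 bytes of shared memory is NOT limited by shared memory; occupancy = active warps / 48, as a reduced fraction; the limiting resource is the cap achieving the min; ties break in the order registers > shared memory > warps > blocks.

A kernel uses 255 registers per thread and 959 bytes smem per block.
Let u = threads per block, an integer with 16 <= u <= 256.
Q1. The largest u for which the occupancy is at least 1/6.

Answer: u = 128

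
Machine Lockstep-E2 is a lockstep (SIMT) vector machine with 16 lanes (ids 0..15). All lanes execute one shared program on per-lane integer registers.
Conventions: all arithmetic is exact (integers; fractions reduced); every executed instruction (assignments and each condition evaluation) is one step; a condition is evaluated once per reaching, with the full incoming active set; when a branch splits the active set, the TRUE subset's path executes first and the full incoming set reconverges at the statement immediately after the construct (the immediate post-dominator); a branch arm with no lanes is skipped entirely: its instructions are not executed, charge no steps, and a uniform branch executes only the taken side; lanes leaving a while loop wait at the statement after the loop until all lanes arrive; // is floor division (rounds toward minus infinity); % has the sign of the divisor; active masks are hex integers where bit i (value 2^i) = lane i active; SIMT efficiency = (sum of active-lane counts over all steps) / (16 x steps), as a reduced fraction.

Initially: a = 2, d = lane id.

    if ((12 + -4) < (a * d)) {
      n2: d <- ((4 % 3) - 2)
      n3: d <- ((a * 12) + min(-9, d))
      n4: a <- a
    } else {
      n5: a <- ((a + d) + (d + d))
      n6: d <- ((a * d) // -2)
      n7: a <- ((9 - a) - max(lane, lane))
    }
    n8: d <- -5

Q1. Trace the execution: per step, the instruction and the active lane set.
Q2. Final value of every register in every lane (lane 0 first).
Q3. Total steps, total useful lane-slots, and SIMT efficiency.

step 0: eval ((12 + -4) < (a * d))   0xffff
step 1: d <- ((4 % 3) - 2)           0xffe0
step 2: d <- ((a * 12) + min(-9, d)) 0xffe0
step 3: a <- a                       0xffe0
step 4: a <- ((a + d) + (d + d))     0x001f
step 5: d <- ((a * d) // -2)         0x001f
step 6: a <- ((9 - a) - max(lane, lane)) 0x001f
step 7: d <- -5                      0xffff

Answer: 8 steps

a: 7,3,-1,-5,-9,2,2,2,2,2,2,2,2,2,2,2
d: -5,-5,-5,-5,-5,-5,-5,-5,-5,-5,-5,-5,-5,-5,-5,-5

steps = 8; useful = 80; efficiency = 80/128 = 5/8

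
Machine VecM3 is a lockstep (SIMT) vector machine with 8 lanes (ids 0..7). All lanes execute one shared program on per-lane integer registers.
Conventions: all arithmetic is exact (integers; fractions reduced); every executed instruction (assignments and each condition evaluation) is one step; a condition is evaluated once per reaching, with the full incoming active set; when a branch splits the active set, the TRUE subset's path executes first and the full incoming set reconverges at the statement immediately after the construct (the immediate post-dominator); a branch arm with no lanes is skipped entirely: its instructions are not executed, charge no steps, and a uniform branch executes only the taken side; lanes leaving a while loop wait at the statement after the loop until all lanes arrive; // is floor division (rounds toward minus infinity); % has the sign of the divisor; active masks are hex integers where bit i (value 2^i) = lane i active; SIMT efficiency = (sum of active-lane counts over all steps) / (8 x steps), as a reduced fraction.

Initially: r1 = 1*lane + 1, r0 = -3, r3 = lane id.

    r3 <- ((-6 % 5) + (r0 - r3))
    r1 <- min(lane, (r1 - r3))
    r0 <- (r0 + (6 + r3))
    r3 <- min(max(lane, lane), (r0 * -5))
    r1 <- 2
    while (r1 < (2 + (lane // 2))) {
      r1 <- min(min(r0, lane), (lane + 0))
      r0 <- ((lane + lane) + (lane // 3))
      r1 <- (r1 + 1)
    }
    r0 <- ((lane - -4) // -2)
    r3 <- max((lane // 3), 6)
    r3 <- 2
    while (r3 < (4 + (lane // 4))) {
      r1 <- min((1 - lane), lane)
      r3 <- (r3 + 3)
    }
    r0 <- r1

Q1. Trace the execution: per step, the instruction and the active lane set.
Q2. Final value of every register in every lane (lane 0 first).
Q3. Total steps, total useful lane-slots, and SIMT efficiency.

step 0: r3 <- ((-6 % 5) + (r0 - r3)) 0xff
step 1: r1 <- min(lane, (r1 - r3))   0xff
step 2: r0 <- (r0 + (6 + r3))        0xff
step 3: r3 <- min(max(lane, lane), (r0 * -5)) 0xff
step 4: r1 <- 2                      0xff
step 5: eval (r1 < (2 + (lane // 2))) 0xff
step 6: r1 <- min(min(r0, lane), (lane + 0)) 0xfc
step 7: r0 <- ((lane + lane) + (lane // 3)) 0xfc
step 8: r1 <- (r1 + 1)               0xfc
step 9: eval (r1 < (2 + (lane // 2))) 0xfc
step 10: r1 <- min(min(r0, lane), (lane + 0)) 0xf8
step 11: r0 <- ((lane + lane) + (lane // 3)) 0xf8
step 12: r1 <- (r1 + 1)               0xf8
step 13: eval (r1 < (2 + (lane // 2))) 0xf8
step 14: r0 <- ((lane - -4) // -2)    0xff
step 15: r3 <- max((lane // 3), 6)    0xff
step 16: r3 <- 2                      0xff
step 17: eval (r3 < (4 + (lane // 4))) 0xff
step 18: r1 <- min((1 - lane), lane)  0xff
step 19: r3 <- (r3 + 3)               0xff
step 20: eval (r3 < (4 + (lane // 4))) 0xff
step 21: r0 <- r1                     0xff

Answer: 22 steps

r1: 0,0,-1,-2,-3,-4,-5,-6
r0: 0,0,-1,-2,-3,-4,-5,-6
r3: 5,5,5,5,5,5,5,5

steps = 22; useful = 156; efficiency = 156/176 = 39/44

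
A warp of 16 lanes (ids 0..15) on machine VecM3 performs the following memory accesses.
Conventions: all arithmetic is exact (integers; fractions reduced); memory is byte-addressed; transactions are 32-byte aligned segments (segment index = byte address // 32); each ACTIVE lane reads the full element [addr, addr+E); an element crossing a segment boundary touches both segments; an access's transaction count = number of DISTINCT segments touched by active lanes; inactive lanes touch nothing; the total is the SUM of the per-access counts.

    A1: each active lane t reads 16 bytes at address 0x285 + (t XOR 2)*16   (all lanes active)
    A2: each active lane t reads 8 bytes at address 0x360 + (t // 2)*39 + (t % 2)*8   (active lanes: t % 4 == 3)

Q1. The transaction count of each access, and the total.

A1: 9 transactions
A2: 6 transactions

Answer: 9,6; total 15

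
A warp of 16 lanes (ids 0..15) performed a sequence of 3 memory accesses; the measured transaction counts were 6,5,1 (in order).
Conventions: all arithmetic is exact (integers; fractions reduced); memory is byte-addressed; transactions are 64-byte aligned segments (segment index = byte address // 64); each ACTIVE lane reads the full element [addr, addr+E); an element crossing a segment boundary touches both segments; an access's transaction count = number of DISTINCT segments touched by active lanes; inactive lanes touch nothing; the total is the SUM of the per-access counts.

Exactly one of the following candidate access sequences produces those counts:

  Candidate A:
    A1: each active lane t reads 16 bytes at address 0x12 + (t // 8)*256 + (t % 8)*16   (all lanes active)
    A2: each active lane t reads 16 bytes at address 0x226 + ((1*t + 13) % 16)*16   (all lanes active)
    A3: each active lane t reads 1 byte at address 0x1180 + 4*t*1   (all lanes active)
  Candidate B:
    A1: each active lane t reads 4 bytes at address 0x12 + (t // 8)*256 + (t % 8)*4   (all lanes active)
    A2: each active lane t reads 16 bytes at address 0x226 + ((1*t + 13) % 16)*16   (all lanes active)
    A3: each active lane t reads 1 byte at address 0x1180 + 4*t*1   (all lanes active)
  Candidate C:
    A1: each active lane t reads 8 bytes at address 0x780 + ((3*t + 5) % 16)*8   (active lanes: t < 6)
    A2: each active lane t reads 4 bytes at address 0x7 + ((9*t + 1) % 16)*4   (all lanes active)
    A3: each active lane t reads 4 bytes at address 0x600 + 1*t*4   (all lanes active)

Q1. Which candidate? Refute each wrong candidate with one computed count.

B: A1 gives 2 transactions, not 6
C: A1 gives 2 transactions, not 6
A: all counts match (6,5,1)

Answer: A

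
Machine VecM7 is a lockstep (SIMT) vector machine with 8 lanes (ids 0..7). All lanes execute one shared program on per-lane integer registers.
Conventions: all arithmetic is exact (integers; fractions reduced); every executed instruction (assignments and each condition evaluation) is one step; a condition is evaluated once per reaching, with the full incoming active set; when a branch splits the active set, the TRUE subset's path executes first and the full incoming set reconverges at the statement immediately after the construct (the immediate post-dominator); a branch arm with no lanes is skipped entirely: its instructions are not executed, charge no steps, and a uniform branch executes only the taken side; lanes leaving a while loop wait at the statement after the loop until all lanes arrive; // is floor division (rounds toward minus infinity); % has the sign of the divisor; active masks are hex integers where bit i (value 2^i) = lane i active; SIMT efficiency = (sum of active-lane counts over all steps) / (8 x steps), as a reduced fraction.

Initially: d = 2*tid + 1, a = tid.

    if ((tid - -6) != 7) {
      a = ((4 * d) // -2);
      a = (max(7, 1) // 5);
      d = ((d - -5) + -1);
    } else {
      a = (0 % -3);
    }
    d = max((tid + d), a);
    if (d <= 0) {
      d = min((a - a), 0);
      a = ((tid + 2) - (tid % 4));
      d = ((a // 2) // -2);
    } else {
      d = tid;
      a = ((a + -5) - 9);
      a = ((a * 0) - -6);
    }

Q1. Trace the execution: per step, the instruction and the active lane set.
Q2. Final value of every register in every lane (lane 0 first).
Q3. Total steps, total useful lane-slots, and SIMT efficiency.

step 0: eval ((tid - -6) != 7)       0xff
step 1: a <- ((4 * d) // -2)         0xfd
step 2: a <- (max(7, 1) // 5)        0xfd
step 3: d <- ((d - -5) + -1)         0xfd
step 4: a <- (0 % -3)                0x02
step 5: d <- max((tid + d), a)       0xff
step 6: eval (d <= 0)                0xff
step 7: d <- tid                     0xff
step 8: a <- ((a + -5) - 9)          0xff
step 9: a <- ((a * 0) - -6)          0xff

Answer: 10 steps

d: 0,1,2,3,4,5,6,7
a: 6,6,6,6,6,6,6,6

steps = 10; useful = 70; efficiency = 70/80 = 7/8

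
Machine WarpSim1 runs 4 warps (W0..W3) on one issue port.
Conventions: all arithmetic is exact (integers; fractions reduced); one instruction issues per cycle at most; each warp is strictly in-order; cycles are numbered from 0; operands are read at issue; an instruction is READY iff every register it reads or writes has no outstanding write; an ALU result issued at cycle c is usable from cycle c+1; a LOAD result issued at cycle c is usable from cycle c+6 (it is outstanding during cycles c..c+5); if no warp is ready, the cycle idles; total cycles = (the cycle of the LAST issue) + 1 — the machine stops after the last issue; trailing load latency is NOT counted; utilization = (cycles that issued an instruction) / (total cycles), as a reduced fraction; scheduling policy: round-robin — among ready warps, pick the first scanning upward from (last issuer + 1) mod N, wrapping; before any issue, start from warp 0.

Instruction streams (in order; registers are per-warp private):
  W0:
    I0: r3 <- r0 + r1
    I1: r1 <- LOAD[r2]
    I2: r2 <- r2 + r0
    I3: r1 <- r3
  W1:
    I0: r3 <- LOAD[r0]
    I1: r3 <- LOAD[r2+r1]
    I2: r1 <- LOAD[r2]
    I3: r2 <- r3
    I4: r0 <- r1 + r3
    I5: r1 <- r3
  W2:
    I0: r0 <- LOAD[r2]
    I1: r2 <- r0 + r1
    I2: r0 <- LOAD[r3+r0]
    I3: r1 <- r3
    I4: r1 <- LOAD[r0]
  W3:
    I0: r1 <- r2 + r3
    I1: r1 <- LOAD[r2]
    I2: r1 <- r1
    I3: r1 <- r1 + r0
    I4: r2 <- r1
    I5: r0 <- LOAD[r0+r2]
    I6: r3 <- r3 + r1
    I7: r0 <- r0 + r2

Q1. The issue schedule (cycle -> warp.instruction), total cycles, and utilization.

cycle 0: W0.I0
cycle 1: W1.I0
cycle 2: W2.I0
cycle 3: W3.I0
cycle 4: W0.I1
cycle 5: W3.I1
cycle 6: W0.I2
cycle 7: W1.I1
cycle 8: W2.I1
cycle 9: W1.I2
cycle 10: W2.I2
cycle 11: W3.I2
cycle 12: W0.I3
cycle 13: W1.I3
cycle 14: W2.I3
cycle 15: W3.I3
cycle 16: W1.I4
cycle 17: W2.I4
cycle 18: W3.I4
cycle 19: W1.I5
cycle 20: W3.I5
cycle 21: W3.I6
cycle 22: idle
cycle 23: idle
cycle 24: idle
cycle 25: idle
cycle 26: W3.I7

Answer: 27 cycles, utilization 23/27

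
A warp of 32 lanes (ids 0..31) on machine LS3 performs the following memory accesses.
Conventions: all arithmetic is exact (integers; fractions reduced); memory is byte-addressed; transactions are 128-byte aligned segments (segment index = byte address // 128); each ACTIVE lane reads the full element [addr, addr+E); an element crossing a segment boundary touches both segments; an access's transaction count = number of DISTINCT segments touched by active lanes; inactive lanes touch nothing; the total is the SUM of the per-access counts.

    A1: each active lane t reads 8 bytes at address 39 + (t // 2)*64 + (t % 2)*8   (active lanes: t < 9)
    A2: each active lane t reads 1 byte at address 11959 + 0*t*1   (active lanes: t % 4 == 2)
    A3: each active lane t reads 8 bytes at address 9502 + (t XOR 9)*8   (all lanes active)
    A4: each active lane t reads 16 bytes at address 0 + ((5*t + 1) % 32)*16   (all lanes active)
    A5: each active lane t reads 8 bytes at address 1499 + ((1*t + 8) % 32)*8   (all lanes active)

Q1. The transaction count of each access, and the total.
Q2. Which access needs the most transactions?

A1: 3 transactions
A2: 1 transaction
A3: 3 transactions
A4: 4 transactions
A5: 3 transactions

Answer: 3,1,3,4,3; total 14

Answer: A4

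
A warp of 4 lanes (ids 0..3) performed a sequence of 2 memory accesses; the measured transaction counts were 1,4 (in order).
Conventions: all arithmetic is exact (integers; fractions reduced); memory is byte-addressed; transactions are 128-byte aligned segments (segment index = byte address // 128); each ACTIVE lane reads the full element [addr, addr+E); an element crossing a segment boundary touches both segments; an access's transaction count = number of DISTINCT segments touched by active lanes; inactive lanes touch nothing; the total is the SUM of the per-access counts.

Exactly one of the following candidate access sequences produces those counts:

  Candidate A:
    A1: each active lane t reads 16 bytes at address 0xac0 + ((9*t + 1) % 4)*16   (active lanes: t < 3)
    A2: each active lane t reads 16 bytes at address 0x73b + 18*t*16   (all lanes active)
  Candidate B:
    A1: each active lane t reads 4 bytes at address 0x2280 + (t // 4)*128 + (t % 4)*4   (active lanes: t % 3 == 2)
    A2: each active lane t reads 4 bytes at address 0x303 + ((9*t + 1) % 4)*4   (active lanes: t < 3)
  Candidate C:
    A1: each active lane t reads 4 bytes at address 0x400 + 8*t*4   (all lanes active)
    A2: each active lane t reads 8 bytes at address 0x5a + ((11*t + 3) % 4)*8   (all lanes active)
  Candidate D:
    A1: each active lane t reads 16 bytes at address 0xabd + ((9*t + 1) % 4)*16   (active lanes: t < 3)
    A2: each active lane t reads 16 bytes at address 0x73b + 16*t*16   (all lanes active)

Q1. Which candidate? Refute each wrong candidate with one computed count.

A: A2 gives 5 transactions, not 4
B: A2 gives 1 transaction, not 4
C: A2 gives 1 transaction, not 4
D: all counts match (1,4)

Answer: D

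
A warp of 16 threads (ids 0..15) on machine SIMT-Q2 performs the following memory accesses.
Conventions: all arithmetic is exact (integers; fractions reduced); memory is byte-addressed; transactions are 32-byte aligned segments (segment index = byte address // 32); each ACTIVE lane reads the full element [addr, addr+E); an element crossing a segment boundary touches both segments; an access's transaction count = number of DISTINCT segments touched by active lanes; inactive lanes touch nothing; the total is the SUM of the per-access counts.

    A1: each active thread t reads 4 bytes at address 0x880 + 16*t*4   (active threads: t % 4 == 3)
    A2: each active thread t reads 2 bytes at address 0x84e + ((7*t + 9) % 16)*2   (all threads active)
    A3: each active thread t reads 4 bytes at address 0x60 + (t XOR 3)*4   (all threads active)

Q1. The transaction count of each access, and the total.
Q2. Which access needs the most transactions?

A1: 4 transactions
A2: 2 transactions
A3: 2 transactions

Answer: 4,2,2; total 8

Answer: A1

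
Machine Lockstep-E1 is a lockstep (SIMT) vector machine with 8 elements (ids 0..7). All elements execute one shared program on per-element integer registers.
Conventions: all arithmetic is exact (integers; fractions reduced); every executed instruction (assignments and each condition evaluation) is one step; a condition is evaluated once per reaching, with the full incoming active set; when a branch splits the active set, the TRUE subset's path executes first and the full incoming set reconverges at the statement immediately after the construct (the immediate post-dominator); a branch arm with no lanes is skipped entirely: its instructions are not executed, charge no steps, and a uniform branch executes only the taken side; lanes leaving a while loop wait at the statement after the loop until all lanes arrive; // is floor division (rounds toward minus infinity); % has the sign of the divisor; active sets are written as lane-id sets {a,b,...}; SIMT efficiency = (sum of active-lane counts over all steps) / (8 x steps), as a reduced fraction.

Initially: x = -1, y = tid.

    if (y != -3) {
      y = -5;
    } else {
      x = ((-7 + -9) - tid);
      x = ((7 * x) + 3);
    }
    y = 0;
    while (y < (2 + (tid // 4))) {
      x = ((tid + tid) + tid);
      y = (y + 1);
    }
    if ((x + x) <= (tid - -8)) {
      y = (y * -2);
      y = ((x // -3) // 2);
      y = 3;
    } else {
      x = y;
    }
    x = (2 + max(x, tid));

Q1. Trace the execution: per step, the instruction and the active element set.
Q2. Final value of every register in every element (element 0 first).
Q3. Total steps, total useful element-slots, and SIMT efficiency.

step 0: eval (y != -3)               {0,1,2,3,4,5,6,7}
step 1: y <- -5                      {0,1,2,3,4,5,6,7}
step 2: y <- 0                       {0,1,2,3,4,5,6,7}
step 3: eval (y < (2 + (tid // 4)))  {0,1,2,3,4,5,6,7}
step 4: x <- ((tid + tid) + tid)     {0,1,2,3,4,5,6,7}
step 5: y <- (y + 1)                 {0,1,2,3,4,5,6,7}
step 6: eval (y < (2 + (tid // 4)))  {0,1,2,3,4,5,6,7}
step 7: x <- ((tid + tid) + tid)     {0,1,2,3,4,5,6,7}
step 8: y <- (y + 1)                 {0,1,2,3,4,5,6,7}
step 9: eval (y < (2 + (tid // 4)))  {0,1,2,3,4,5,6,7}
step 10: x <- ((tid + tid) + tid)     {4,5,6,7}
step 11: y <- (y + 1)                 {4,5,6,7}
step 12: eval (y < (2 + (tid // 4)))  {4,5,6,7}
step 13: eval ((x + x) <= (tid - -8)) {0,1,2,3,4,5,6,7}
step 14: y <- (y * -2)                {0,1}
step 15: y <- ((x // -3) // 2)        {0,1}
step 16: y <- 3                       {0,1}
step 17: x <- y                       {2,3,4,5,6,7}
step 18: x <- (2 + max(x, tid))       {0,1,2,3,4,5,6,7}

Answer: 19 steps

x: 2,5,4,5,6,7,8,9
y: 3,3,2,2,3,3,3,3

steps = 19; useful = 120; efficiency = 120/152 = 15/19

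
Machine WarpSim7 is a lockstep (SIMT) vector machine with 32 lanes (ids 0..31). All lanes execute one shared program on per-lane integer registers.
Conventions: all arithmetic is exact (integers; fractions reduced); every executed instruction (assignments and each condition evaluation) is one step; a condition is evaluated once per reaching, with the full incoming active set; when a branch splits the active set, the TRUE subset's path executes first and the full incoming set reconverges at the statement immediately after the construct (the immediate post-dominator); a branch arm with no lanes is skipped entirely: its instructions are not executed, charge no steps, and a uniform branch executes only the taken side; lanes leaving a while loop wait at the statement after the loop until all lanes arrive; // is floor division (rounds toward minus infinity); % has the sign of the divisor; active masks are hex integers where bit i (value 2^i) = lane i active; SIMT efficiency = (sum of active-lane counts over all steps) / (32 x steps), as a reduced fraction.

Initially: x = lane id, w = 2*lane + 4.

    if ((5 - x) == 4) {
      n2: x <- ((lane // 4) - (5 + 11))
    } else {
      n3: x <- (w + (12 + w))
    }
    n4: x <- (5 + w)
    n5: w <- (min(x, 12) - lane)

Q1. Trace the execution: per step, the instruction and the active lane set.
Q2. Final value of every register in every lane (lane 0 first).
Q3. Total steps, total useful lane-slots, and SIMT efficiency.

step 0: eval ((5 - x) == 4)          0xffffffff
step 1: x <- ((lane // 4) - (5 + 11)) 0x00000002
step 2: x <- (w + (12 + w))          0xfffffffd
step 3: x <- (5 + w)                 0xffffffff
step 4: w <- (min(x, 12) - lane)     0xffffffff

Answer: 5 steps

x: 9,11,13,15,17,19,21,23,25,27,29,31,33,35,37,39,41,43,45,47,49,51,53,55,57,59,61,63,65,67,69,71
w: 9,10,10,9,8,7,6,5,4,3,2,1,0,-1,-2,-3,-4,-5,-6,-7,-8,-9,-10,-11,-12,-13,-14,-15,-16,-17,-18,-19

steps = 5; useful = 128; efficiency = 128/160 = 4/5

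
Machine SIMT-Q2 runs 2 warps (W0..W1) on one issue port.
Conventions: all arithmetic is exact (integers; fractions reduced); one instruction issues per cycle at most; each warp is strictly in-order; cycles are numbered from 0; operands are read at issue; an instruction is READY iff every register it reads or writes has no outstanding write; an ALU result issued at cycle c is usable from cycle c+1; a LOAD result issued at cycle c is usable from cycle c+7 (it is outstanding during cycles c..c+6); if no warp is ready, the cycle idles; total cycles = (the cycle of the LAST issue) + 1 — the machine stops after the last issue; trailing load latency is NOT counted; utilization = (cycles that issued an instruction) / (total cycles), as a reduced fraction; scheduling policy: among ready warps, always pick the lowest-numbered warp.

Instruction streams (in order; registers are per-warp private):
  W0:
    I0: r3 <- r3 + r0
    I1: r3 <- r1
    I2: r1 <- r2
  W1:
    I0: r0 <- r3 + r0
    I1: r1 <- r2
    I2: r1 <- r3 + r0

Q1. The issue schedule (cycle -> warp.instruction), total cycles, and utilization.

cycle 0: W0.I0
cycle 1: W0.I1
cycle 2: W0.I2
cycle 3: W1.I0
cycle 4: W1.I1
cycle 5: W1.I2

Answer: 6 cycles, utilization 1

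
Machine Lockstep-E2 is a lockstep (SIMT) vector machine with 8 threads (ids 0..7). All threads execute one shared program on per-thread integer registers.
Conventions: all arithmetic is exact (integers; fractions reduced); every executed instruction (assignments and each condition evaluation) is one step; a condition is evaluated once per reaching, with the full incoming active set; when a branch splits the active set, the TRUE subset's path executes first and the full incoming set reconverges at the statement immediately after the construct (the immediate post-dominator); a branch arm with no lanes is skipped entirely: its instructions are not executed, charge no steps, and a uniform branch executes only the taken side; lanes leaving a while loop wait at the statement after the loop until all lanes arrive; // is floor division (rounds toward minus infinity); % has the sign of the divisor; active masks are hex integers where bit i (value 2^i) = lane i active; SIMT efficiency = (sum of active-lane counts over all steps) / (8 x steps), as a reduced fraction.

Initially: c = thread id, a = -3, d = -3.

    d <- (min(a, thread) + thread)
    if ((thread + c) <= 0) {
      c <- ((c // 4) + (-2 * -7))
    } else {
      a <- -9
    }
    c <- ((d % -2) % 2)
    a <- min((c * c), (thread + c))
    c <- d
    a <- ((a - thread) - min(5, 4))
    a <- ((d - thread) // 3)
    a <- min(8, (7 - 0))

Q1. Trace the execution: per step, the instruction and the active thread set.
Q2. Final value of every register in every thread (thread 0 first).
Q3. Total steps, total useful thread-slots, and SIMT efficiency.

step 0: d <- (min(a, thread) + thread) 0xff
step 1: eval ((thread + c) <= 0)     0xff
step 2: c <- ((c // 4) + (-2 * -7))  0x01
step 3: a <- -9                      0xfe
step 4: c <- ((d % -2) % 2)          0xff
step 5: a <- min((c * c), (thread + c)) 0xff
step 6: c <- d                       0xff
step 7: a <- ((a - thread) - min(5, 4)) 0xff
step 8: a <- ((d - thread) // 3)     0xff
step 9: a <- min(8, (7 - 0))         0xff

Answer: 10 steps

c: -3,-2,-1,0,1,2,3,4
a: 7,7,7,7,7,7,7,7
d: -3,-2,-1,0,1,2,3,4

steps = 10; useful = 72; efficiency = 72/80 = 9/10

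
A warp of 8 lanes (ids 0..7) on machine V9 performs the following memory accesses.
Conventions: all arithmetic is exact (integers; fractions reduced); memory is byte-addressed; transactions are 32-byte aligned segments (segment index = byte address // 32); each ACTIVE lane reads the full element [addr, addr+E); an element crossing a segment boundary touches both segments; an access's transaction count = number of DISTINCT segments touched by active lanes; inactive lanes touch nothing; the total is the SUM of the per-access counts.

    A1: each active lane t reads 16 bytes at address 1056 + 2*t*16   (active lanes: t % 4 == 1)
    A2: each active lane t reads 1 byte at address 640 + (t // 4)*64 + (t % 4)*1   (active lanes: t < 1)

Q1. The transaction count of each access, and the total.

A1: 2 transactions
A2: 1 transaction

Answer: 2,1; total 3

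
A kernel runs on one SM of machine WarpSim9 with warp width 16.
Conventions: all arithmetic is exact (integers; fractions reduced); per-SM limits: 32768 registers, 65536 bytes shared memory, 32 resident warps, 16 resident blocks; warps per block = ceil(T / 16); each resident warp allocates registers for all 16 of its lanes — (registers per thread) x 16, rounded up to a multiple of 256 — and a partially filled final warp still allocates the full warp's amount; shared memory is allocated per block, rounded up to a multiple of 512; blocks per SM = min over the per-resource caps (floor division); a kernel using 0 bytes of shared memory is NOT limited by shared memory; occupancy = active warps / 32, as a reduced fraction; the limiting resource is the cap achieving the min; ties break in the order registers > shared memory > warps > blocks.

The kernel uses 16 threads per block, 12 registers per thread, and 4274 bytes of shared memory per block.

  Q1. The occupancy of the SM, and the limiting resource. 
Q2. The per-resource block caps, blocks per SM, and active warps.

Answer: occupancy 7/16, limited by shared memory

registers: 128 blocks
shared memory: 14 blocks
warps: 32 blocks
blocks: 16 blocks

Answer: 14 blocks, 14 active warps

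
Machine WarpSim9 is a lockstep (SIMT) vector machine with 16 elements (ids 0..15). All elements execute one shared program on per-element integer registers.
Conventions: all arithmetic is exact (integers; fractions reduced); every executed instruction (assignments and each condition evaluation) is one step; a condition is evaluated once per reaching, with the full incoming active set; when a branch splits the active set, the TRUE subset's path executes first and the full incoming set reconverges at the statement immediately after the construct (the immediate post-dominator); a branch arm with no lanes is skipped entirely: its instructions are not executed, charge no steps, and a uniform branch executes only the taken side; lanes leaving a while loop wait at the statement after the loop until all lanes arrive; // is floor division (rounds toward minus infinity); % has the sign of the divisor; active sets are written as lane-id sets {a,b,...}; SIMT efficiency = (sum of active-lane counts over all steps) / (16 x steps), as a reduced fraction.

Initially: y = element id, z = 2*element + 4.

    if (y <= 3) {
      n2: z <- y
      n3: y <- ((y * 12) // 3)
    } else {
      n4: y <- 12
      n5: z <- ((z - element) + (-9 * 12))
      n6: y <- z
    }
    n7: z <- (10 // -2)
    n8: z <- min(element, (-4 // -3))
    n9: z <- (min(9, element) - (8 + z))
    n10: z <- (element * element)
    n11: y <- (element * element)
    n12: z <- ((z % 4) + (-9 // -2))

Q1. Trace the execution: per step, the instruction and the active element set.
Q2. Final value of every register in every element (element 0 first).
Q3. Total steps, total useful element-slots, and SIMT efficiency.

step 0: eval (y <= 3)                {0,1,2,3,4,5,6,7,8,9,10,11,12,13,14,15}
step 1: z <- y                       {0,1,2,3}
step 2: y <- ((y * 12) // 3)         {0,1,2,3}
step 3: y <- 12                      {4,5,6,7,8,9,10,11,12,13,14,15}
step 4: z <- ((z - element) + (-9 * 12)) {4,5,6,7,8,9,10,11,12,13,14,15}
step 5: y <- z                       {4,5,6,7,8,9,10,11,12,13,14,15}
step 6: z <- (10 // -2)              {0,1,2,3,4,5,6,7,8,9,10,11,12,13,14,15}
step 7: z <- min(element, (-4 // -3)) {0,1,2,3,4,5,6,7,8,9,10,11,12,13,14,15}
step 8: z <- (min(9, element) - (8 + z)) {0,1,2,3,4,5,6,7,8,9,10,11,12,13,14,15}
step 9: z <- (element * element)     {0,1,2,3,4,5,6,7,8,9,10,11,12,13,14,15}
step 10: y <- (element * element)     {0,1,2,3,4,5,6,7,8,9,10,11,12,13,14,15}
step 11: z <- ((z % 4) + (-9 // -2))  {0,1,2,3,4,5,6,7,8,9,10,11,12,13,14,15}

Answer: 12 steps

y: 0,1,4,9,16,25,36,49,64,81,100,121,144,169,196,225
z: 4,5,4,5,4,5,4,5,4,5,4,5,4,5,4,5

steps = 12; useful = 156; efficiency = 156/192 = 13/16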